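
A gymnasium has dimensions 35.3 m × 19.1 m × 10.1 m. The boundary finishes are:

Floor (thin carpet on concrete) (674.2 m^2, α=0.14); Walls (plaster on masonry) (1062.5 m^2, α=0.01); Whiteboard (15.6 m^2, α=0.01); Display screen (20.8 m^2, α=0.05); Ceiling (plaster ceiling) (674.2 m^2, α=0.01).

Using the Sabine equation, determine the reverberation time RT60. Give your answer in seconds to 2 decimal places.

Equivalent absorption area: A = 674.2·0.14 + 1062.5·0.01 + 15.6·0.01 + 20.8·0.05 + 674.2·0.01 = 112.951 m^2.
Room volume: 6809.723 m³.
RT60 = 0.161 · V / A = 0.161 × 6809.723 / 112.951 = 9.71 s.

9.71 sec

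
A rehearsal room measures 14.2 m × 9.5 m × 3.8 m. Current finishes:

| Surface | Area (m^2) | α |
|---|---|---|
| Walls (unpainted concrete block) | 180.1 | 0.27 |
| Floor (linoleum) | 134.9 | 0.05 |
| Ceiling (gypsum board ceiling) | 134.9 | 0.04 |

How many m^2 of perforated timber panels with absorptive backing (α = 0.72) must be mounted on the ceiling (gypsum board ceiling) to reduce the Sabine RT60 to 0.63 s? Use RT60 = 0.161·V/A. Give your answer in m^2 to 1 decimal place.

Summing Sᵢαᵢ: 48.627 + 6.745 + 5.396 → A₁ = 60.768 sabins.
Required A₂ = 0.161·512.62/0.63 = 131.003 sabins.
ΔA needed = 131.003 − 60.768 = 70.235 sabins.
Each m^2 of panel replacing the ceiling (gypsum board ceiling) adds (0.72 − 0.04) = 0.68 sabins.
Panel area = 70.235 / 0.68 = 103.3 m^2.

103.3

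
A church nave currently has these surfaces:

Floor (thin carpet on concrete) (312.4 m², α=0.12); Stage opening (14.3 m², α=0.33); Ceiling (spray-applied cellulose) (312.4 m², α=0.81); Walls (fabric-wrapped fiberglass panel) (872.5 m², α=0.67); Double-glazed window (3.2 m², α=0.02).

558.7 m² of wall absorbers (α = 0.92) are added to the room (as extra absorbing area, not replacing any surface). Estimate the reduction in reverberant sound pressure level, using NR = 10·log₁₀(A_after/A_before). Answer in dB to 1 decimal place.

2.0 dB

A_before = Σ Sᵢαᵢ = 312.4·0.12 + 14.3·0.33 + 312.4·0.81 + 872.5·0.67 + 3.2·0.02 = 879.890 sabins.
Added absorption = 558.7 × 0.92 = 514.004 sabins.
New total A_after = 1393.894 sabins.
Reduction = 10 log₁₀(A_after/A_before) = 10 log₁₀(1.5842) = 2.0 dB.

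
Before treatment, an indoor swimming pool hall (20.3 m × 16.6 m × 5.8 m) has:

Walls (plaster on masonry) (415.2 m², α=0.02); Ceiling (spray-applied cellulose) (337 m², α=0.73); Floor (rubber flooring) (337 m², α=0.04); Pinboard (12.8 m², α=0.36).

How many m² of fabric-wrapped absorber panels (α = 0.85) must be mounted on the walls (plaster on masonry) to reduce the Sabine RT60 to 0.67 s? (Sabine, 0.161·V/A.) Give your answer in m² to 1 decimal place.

Equivalent absorption area: A₁ = 415.2*0.02 + 337*0.73 + 337*0.04 + 12.8*0.36 = 272.402 m².
V = 1954.484 m³. Target absorption A₂ = 0.161 × 1954.484 / 0.67 = 469.660 sabins.
Absorption to add: 469.660 − 272.402 = 197.258 sabins.
Net gain per m²: Δα = 0.85 − 0.02 = 0.83.
Panel area = 197.258 / 0.83 = 237.7 m².

237.7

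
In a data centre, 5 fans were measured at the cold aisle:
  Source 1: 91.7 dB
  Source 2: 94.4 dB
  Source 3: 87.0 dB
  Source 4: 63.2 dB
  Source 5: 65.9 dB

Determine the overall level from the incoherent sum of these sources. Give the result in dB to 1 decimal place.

96.8 dB

Converting to relative power and adding: 10^(91.7/10) + 10^(94.4/10) + 10^(87.0/10) + 10^(63.2/10) + 10^(65.9/10) = 4.741e+09.
Back to dB: 10·log₁₀ Σ = 96.8 dB.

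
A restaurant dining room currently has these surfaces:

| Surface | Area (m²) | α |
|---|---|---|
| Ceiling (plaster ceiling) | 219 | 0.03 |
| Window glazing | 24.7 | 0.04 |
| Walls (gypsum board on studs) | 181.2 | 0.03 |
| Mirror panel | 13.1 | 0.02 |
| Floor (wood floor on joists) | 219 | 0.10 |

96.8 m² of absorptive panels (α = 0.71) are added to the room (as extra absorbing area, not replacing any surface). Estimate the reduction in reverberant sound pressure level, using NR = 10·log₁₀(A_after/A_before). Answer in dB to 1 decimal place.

Total absorption A_before = 219*0.03 + 24.7*0.04 + 181.2*0.03 + 13.1*0.02 + 219*0.10
  = 6.570 + 0.988 + 5.436 + 0.262 + 21.900 = 35.156 m² sabins.
Added absorption = 96.8 × 0.71 = 68.728 sabins.
New total A_after = 103.884 sabins.
NR = 10·log₁₀(103.884/35.156) = 4.7 dB.

4.7 dB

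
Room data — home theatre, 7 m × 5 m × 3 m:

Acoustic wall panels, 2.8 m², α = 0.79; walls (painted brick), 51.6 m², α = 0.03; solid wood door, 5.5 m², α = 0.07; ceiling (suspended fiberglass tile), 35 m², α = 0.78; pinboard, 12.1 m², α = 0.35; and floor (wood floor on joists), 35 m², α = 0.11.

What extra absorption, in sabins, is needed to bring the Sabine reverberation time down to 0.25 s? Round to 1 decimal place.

Equivalent absorption area: A₁ = 2.8*0.79 + 51.6*0.03 + 5.5*0.07 + 35*0.78 + 12.1*0.35 + 35*0.11 = 39.530 m².
V = 105 m³. Required absorption A₂ = 0.161 × 105 / 0.25 = 67.620 sabins.
Shortfall: 67.620 − 39.530 = 28.1 sabins.

28.1 sabins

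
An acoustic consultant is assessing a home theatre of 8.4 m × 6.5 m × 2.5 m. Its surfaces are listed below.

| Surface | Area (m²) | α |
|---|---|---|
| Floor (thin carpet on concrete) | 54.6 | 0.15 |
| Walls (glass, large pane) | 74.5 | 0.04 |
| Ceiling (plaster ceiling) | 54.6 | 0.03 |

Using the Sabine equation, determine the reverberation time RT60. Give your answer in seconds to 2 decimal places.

1.72 seconds

Summing Sᵢαᵢ: 8.190 + 2.980 + 1.638 → A = 12.808 sabins.
Volume V = 8.4 × 6.5 × 2.5 = 136.5 m³.
T = 0.161 V/A = 0.161·136.5/12.808 = 1.72 s.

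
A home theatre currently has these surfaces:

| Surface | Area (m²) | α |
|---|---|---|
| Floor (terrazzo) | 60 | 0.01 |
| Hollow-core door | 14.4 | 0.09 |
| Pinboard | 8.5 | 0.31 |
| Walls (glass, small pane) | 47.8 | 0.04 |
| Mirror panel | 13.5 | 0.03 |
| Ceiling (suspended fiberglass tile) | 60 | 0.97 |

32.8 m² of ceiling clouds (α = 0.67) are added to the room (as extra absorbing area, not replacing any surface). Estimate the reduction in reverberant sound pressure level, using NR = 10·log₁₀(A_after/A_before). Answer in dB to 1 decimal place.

Total absorption A_before = 60*0.01 + 14.4*0.09 + 8.5*0.31 + 47.8*0.04 + 13.5*0.03 + 60*0.97
  = 0.600 + 1.296 + 2.635 + 1.912 + 0.405 + 58.200 = 65.048 m² sabins.
Added absorption = 32.8 × 0.67 = 21.976 sabins.
New total A_after = 87.024 sabins.
Reduction = 10 log₁₀(A_after/A_before) = 10 log₁₀(1.3378) = 1.3 dB.

1.3 dB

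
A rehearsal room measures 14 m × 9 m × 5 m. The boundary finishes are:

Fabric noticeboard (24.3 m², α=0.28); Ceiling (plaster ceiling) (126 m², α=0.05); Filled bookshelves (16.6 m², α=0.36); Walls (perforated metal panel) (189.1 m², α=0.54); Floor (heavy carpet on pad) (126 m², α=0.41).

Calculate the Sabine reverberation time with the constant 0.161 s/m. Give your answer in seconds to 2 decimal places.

Summing Sᵢαᵢ: 6.804 + 6.300 + 5.976 + 102.114 + 51.660 → A = 172.854 sabins.
V = 14·9·5 = 630 m³.
T = 0.161 V/A = 0.161·630/172.854 = 0.59 s.

0.59 s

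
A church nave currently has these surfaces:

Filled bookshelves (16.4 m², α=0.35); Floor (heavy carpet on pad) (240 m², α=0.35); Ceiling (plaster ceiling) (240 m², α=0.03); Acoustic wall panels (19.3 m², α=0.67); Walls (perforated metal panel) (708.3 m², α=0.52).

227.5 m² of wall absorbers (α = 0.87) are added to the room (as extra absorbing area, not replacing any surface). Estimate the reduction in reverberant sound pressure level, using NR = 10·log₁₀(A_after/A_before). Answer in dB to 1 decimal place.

1.5 dB

Total absorption A_before = 16.4*0.35 + 240*0.35 + 240*0.03 + 19.3*0.67 + 708.3*0.52
  = 5.740 + 84.000 + 7.200 + 12.931 + 368.316 = 478.187 m² sabins.
Added absorption = 227.5 × 0.87 = 197.925 sabins.
A_after = 478.187 + 197.925 = 676.112 sabins.
NR = 10·log₁₀(676.112/478.187) = 1.5 dB.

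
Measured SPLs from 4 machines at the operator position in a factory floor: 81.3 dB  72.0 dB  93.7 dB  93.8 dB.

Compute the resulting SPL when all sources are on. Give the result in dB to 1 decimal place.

Converting to relative power and adding: 10^(81.3/10) + 10^(72.0/10) + 10^(93.7/10) + 10^(93.8/10) = 4.894e+09.
Back to dB: 10·log₁₀ Σ = 96.9 dB.

96.9 dB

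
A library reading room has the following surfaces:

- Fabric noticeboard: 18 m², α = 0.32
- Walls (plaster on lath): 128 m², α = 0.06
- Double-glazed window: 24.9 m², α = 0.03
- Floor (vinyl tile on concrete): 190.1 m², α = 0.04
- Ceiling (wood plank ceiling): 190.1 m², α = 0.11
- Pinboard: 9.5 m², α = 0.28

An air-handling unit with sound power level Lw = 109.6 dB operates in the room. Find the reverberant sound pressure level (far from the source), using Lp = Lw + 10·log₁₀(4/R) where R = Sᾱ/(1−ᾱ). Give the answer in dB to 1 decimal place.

A = 45.362 sabins; S = 560.6 m².
ᾱ = 0.0809, so room constant R = A/(1−ᾱ) = 49.355 m².
Lp = Lw + 10 log₁₀(4/R) = 109.6 -10.91 = 98.7 dB.

98.7 dB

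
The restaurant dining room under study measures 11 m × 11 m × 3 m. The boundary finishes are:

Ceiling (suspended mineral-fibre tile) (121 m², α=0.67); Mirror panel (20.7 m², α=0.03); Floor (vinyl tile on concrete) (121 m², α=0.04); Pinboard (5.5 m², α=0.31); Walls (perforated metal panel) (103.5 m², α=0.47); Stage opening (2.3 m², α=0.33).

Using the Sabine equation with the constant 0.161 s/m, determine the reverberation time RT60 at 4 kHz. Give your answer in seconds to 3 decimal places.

0.425 seconds

A = Σ Sᵢαᵢ = 121·0.67 + 20.7·0.03 + 121·0.04 + 5.5·0.31 + 103.5·0.47 + 2.3·0.33 = 137.640 sabins.
Volume V = 11 × 11 × 3 = 363 m³.
T = 0.161 V/A = 0.161·363/137.640 = 0.425 s.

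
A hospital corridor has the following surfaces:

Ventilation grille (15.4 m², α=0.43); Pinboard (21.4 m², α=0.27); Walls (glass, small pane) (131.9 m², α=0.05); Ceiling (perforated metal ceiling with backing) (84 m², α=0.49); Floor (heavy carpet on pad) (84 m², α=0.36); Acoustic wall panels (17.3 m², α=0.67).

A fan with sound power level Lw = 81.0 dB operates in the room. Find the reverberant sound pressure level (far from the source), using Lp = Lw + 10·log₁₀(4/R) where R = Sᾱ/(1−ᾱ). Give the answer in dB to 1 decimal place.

65.5 dB

A = 101.986 sabins; S = 354.0 m².
ᾱ = 101.986/354.0 = 0.2881; R = Sᾱ/(1−ᾱ) = 101.986/(1−0.2881) = 143.259 m².
Lp = Lw + 10 log₁₀(4/R) = 81.0 -15.54 = 65.5 dB.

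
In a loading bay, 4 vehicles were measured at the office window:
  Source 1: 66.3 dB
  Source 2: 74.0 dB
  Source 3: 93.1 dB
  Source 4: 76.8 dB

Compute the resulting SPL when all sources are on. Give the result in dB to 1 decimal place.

93.3 dB

Σ 10^(Lᵢ/10) = 2.119e+09.
L_total = 10·log₁₀(2.119e+09) = 93.3 dB.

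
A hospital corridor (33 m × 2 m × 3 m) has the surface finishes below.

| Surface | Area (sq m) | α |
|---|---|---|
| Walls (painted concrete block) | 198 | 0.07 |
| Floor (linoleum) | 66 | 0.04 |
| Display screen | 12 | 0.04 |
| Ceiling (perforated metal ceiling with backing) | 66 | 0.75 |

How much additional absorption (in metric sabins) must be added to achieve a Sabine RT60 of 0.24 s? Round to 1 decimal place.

A₁ = Σ Sᵢαᵢ = 198·0.07 + 66·0.04 + 12·0.04 + 66·0.75 = 66.480 sabins.
For T = 0.24 s, need A₂ = 0.161·V/T = 0.161·198/0.24 = 132.825 sabins.
Additional absorption ΔA = 132.825 − 66.480 = 66.3 sabins.

66.3 sabins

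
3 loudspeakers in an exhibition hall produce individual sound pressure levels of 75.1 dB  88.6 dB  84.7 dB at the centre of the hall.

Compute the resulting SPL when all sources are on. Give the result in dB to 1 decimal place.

Sum in the linear (power) domain: Σ 10^(Lᵢ/10) = 10^(75.1/10) + 10^(88.6/10) + 10^(84.7/10) = 1.052e+09.
Back to dB: 10·log₁₀ Σ = 90.2 dB.

90.2 dB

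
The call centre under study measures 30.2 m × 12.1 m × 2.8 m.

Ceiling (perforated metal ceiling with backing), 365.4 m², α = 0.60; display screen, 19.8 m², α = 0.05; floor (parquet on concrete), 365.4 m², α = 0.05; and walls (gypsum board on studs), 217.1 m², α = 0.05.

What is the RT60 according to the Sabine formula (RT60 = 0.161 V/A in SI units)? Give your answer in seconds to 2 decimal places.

Equivalent absorption area: A = 365.4·0.60 + 19.8·0.05 + 365.4·0.05 + 217.1·0.05 = 249.355 m².
Volume V = 30.2 × 12.1 × 2.8 = 1023.176 m³.
T = 0.161 V/A = 0.161·1023.176/249.355 = 0.66 s.

0.66 sec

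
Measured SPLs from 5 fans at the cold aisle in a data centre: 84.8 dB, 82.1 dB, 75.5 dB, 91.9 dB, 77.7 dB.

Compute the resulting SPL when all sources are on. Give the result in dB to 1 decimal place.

93.2 dB

Σ 10^(Lᵢ/10) = 2.107e+09.
L_total = 10·log₁₀(2.107e+09) = 93.2 dB.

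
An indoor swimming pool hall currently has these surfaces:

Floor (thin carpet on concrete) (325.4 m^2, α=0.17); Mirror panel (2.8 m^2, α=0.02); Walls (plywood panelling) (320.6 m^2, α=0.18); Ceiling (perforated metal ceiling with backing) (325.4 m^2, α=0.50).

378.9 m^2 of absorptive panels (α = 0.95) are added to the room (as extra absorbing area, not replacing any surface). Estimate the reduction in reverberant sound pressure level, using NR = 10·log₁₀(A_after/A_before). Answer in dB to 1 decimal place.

3.6 dB

Total absorption A_before = 325.4*0.17 + 2.8*0.02 + 320.6*0.18 + 325.4*0.50
  = 55.318 + 0.056 + 57.708 + 162.700 = 275.782 m^2 sabins.
Added absorption = 378.9 × 0.95 = 359.955 sabins.
A_after = 275.782 + 359.955 = 635.737 sabins.
NR = 10·log₁₀(635.737/275.782) = 3.6 dB.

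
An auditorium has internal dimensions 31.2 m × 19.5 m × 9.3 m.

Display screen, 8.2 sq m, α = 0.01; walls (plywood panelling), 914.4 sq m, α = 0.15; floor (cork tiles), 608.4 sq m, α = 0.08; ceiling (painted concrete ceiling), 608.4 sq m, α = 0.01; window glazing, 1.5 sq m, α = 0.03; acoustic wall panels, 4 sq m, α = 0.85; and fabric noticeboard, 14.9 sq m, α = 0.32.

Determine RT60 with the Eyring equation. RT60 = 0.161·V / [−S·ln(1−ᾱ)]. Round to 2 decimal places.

4.34 s

S = Σ Sᵢ = 2159.8 sq m.
Σ(Sᵢαᵢ) = 8.2·0.01 + 914.4·0.15 + 608.4·0.08 + 608.4·0.01 + 1.5·0.03 + 4·0.85 + 14.9·0.32 = 200.211.
Mean coefficient ᾱ = A/S = 0.0927.
Eyring denominator: −S ln(1−ᾱ) = 210.110.
V = 31.2 × 19.5 × 9.3 = 5658.12 m³.
T = 0.161·V/[−S·ln(1−ᾱ)] = 0.161·5658.12/210.110 = 4.34 s.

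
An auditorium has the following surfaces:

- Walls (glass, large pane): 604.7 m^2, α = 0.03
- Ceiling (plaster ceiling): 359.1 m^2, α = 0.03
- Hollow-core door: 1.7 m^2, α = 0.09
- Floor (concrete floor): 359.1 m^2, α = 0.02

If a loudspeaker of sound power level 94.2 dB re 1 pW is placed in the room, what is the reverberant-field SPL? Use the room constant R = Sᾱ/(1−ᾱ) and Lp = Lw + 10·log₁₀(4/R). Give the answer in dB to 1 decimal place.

A = 36.249 sabins; S = 1324.6 m^2.
ᾱ = 36.249/1324.6 = 0.0274; R = Sᾱ/(1−ᾱ) = 36.249/(1−0.0274) = 37.270 m^2.
Lp = 94.2 + 10·log₁₀(4/37.270) = 94.2 + (-9.69) = 84.5 dB.

84.5 dB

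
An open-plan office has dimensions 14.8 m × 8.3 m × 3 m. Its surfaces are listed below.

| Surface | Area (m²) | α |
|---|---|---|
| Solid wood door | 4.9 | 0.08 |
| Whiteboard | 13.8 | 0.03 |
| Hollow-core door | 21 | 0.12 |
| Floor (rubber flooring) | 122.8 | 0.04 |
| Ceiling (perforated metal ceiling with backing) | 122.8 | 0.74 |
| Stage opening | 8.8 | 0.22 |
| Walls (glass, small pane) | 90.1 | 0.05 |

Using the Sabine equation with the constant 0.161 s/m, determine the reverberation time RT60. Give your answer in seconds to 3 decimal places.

0.562 s

Summing Sᵢαᵢ: 0.392 + 0.414 + 2.520 + 4.912 + 90.872 + 1.936 + 4.505 → A = 105.551 sabins.
Volume V = 14.8 × 8.3 × 3 = 368.52 m³.
Sabine: RT60 = 0.161 × 368.52 / 105.551 = 0.562 s.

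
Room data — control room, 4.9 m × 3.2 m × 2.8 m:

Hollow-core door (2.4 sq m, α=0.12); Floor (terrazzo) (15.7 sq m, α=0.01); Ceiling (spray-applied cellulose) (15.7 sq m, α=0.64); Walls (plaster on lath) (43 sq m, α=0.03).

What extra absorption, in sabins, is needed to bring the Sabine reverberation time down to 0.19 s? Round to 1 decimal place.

Equivalent absorption area: A₁ = 2.4*0.12 + 15.7*0.01 + 15.7*0.64 + 43*0.03 = 11.783 sq m.
For T = 0.19 s, need A₂ = 0.161·V/T = 0.161·43.904/0.19 = 37.203 sabins.
Shortfall: 37.203 − 11.783 = 25.4 sabins.

25.4 sabins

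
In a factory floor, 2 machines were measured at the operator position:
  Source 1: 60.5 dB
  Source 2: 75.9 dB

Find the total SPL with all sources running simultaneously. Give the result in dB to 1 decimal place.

Σ 10^(Lᵢ/10) = 4.003e+07.
Combined level = 10 log₁₀(4.003e+07) = 76.0 dB.

76.0 dB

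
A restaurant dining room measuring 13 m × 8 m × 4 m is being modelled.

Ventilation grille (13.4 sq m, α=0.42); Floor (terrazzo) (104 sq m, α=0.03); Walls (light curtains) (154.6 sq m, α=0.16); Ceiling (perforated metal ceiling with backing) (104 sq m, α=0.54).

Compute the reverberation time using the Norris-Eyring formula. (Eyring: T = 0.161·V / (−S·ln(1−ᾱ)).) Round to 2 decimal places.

0.65 sec

S = Σ Sᵢ = 376.0 sq m.
Absorption A = 13.4×0.42 + 104×0.03 + 154.6×0.16 + 104×0.54 = 89.644 sabins.
ᾱ = 89.644 / 376.0 = 0.2384.
−S·ln(1−ᾱ) = −376.0 × ln(1 − 0.2384) = 102.398.
V = 13 × 8 × 4 = 416 m³.
RT60 = 0.161 × 416 / 102.398 = 0.65 s.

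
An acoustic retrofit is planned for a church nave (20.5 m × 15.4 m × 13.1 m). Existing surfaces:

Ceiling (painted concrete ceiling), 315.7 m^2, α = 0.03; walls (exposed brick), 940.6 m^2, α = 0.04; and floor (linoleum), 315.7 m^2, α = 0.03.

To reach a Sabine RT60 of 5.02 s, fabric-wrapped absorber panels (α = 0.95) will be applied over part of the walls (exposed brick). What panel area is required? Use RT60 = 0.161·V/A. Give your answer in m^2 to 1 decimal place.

Summing Sᵢαᵢ: 9.471 + 37.624 + 9.471 → A₁ = 56.566 sabins.
V = 4135.67 m³. Target absorption A₂ = 0.161 × 4135.67 / 5.02 = 132.638 sabins.
ΔA needed = 132.638 − 56.566 = 76.072 sabins.
Each m^2 of panel replacing the walls (exposed brick) adds (0.95 − 0.04) = 0.91 sabins.
Panel area = 76.072 / 0.91 = 83.6 m^2.

83.6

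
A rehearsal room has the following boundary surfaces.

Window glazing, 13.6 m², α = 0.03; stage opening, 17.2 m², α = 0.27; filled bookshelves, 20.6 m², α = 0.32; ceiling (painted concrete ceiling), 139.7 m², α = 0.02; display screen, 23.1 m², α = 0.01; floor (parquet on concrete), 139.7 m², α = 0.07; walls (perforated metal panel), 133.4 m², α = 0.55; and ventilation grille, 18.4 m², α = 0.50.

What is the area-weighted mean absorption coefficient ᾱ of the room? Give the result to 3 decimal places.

0.212

S = Σ Sᵢ = 13.6 + 17.2 + 20.6 + 139.7 + 23.1 + 139.7 + 133.4 + 18.4 = 505.7 m².
A = 13.6·0.03 + 17.2·0.27 + 20.6·0.32 + 139.7·0.02 + 23.1·0.01 + 139.7·0.07 + 133.4·0.55 + 18.4·0.50 = 107.018 sabins.
ᾱ = 107.018 / 505.7 = 0.212.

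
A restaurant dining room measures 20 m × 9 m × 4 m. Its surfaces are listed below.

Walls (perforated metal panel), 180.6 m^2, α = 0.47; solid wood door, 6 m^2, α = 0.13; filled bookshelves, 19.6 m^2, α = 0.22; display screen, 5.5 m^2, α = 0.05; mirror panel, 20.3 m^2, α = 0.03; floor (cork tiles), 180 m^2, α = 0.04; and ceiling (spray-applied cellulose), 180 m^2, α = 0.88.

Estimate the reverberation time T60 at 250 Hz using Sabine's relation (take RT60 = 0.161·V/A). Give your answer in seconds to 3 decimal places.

0.452 s

A = Σ Sᵢαᵢ = 180.6*0.47 + 6*0.13 + 19.6*0.22 + 5.5*0.05 + 20.3*0.03 + 180*0.04 + 180*0.88 = 256.458 sabins.
Room volume: 720 m³.
RT60 = 0.161 · V / A = 0.161 × 720 / 256.458 = 0.452 s.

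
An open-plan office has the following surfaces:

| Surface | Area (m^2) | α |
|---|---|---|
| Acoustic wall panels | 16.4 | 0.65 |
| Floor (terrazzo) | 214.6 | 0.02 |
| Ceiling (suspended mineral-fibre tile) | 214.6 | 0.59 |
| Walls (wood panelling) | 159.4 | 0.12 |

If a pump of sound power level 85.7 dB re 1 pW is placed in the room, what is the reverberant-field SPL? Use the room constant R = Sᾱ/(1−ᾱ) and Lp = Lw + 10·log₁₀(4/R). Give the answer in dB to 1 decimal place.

68.3 dB

Σ(Sᵢαᵢ) = 16.4·0.65 + 214.6·0.02 + 214.6·0.59 + 159.4·0.12 = 160.694; total area S = 605.0 m^2.
ᾱ = 0.2656, so room constant R = A/(1−ᾱ) = 218.810 m^2.
Lp = 85.7 + 10·log₁₀(4/218.810) = 85.7 + (-17.38) = 68.3 dB.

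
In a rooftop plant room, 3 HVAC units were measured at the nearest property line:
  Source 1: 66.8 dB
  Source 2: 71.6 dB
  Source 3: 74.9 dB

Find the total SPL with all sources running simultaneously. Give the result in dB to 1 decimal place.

Converting to relative power and adding: 10^(66.8/10) + 10^(71.6/10) + 10^(74.9/10) = 5.014e+07.
Back to dB: 10·log₁₀ Σ = 77.0 dB.

77.0 dB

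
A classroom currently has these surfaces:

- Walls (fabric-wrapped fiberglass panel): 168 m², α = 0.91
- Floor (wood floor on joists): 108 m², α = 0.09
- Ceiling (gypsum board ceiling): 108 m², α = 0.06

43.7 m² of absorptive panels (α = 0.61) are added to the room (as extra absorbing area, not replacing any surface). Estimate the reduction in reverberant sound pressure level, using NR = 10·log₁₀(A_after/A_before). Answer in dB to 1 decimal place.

0.6 dB

A_before = Σ Sᵢαᵢ = 168*0.91 + 108*0.09 + 108*0.06 = 169.080 sabins.
Added absorption = 43.7 × 0.61 = 26.657 sabins.
New total A_after = 195.737 sabins.
NR = 10·log₁₀(195.737/169.080) = 0.6 dB.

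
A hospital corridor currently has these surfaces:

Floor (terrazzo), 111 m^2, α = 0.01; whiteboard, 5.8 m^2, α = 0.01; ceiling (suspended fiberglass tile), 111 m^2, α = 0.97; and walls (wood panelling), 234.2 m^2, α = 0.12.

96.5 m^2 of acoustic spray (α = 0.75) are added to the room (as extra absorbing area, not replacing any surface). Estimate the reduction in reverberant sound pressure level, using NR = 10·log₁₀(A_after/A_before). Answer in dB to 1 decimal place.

Total absorption A_before = 111×0.01 + 5.8×0.01 + 111×0.97 + 234.2×0.12
  = 1.110 + 0.058 + 107.670 + 28.104 = 136.942 m^2 sabins.
Added absorption = 96.5 × 0.75 = 72.375 sabins.
New total A_after = 209.317 sabins.
NR = 10·log₁₀(209.317/136.942) = 1.8 dB.

1.8 dB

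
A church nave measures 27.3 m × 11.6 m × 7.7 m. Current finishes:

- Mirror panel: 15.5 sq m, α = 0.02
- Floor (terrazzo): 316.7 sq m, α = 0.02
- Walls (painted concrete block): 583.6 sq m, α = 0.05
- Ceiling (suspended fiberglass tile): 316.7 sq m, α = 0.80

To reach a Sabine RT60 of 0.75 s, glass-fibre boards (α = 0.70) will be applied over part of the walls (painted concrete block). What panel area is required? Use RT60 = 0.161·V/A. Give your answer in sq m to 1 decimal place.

360.4

Total absorption A₁ = 15.5×0.02 + 316.7×0.02 + 583.6×0.05 + 316.7×0.80
  = 0.310 + 6.334 + 29.180 + 253.360 = 289.184 sq m sabins.
V = 2438.436 m³. Target absorption A₂ = 0.161 × 2438.436 / 0.75 = 523.451 sabins.
Absorption to add: 523.451 − 289.184 = 234.267 sabins.
Each sq m of panel replacing the walls (painted concrete block) adds (0.70 − 0.05) = 0.65 sabins.
Area = ΔA/Δα = 234.267/0.65 = 360.4 sq m.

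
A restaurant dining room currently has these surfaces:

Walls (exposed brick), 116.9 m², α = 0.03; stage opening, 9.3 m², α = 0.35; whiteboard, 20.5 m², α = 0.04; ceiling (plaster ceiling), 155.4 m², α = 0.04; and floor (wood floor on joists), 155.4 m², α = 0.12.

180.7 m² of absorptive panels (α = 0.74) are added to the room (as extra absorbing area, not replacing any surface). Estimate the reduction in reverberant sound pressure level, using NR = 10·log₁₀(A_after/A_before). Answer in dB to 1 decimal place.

Summing Sᵢαᵢ: 3.507 + 3.255 + 0.820 + 6.216 + 18.648 → A_before = 32.446 sabins.
Added absorption = 180.7 × 0.74 = 133.718 sabins.
New total A_after = 166.164 sabins.
Reduction = 10 log₁₀(A_after/A_before) = 10 log₁₀(5.1212) = 7.1 dB.

7.1 dB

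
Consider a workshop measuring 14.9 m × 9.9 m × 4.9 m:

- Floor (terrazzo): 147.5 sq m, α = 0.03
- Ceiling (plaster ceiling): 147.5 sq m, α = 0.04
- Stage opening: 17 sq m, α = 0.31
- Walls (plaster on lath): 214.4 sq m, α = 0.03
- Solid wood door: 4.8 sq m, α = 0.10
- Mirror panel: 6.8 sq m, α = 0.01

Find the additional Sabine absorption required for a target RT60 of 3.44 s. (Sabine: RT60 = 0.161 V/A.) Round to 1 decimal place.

Summing Sᵢαᵢ: 4.425 + 5.900 + 5.270 + 6.432 + 0.480 + 0.068 → A₁ = 22.575 sabins.
Target A₂ = 0.161·722.799/3.44 = 33.829 sabins (V = 722.799 m³).
ΔA = A₂ − A₁ = 33.829 − 22.575 = 11.3 sabins.

11.3 sabins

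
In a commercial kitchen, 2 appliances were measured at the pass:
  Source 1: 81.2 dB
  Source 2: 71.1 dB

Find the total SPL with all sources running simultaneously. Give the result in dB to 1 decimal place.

Converting to relative power and adding: 10^(81.2/10) + 10^(71.1/10) = 1.447e+08.
L_total = 10·log₁₀(1.447e+08) = 81.6 dB.

81.6 dB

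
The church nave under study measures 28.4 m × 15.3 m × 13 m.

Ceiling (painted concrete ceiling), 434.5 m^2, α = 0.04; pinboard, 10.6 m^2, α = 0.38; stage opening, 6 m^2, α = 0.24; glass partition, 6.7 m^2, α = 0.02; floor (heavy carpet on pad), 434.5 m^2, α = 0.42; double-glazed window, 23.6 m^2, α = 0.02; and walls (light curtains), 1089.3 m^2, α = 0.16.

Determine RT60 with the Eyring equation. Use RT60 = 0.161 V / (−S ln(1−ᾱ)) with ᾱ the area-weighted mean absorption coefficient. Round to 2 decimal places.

2.16 s

S = Σ Sᵢ = 2005.2 m^2.
Σ(Sᵢαᵢ) = 434.5×0.04 + 10.6×0.38 + 6×0.24 + 6.7×0.02 + 434.5×0.42 + 23.6×0.02 + 1089.3×0.16 = 380.232.
Mean coefficient ᾱ = A/S = 0.1896.
−S·ln(1−ᾱ) = −2005.2 × ln(1 − 0.1896) = 421.548.
V = 28.4 × 15.3 × 13 = 5648.76 m³.
T = 0.161·V/[−S·ln(1−ᾱ)] = 0.161·5648.76/421.548 = 2.16 s.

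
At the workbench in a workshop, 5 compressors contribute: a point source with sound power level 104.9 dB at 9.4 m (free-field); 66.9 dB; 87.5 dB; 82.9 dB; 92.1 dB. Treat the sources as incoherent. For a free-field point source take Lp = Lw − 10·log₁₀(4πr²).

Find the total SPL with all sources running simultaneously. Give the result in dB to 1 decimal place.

Source at 9.4 m: Lp = 104.9 − 10·log₁₀(4π·9.4²) = 104.9 − 10·log₁₀(1110.365) = 74.4 dB.
Sum in the linear (power) domain: Σ 10^(Lᵢ/10) = 10^(74.4/10) + 10^(66.9/10) + 10^(87.5/10) + 10^(82.9/10) + 10^(92.1/10) = 2.412e+09.
Combined level = 10 log₁₀(2.412e+09) = 93.8 dB.

93.8 dB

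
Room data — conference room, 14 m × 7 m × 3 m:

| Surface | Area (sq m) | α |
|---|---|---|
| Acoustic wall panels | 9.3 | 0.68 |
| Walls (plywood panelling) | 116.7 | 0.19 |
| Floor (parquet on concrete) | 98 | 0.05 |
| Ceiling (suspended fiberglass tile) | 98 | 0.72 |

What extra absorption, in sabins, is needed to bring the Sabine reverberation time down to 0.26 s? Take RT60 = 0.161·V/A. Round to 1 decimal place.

A₁ = Σ Sᵢαᵢ = 9.3*0.68 + 116.7*0.19 + 98*0.05 + 98*0.72 = 103.957 sabins.
For T = 0.26 s, need A₂ = 0.161·V/T = 0.161·294/0.26 = 182.054 sabins.
Additional absorption ΔA = 182.054 − 103.957 = 78.1 sabins.

78.1 sabins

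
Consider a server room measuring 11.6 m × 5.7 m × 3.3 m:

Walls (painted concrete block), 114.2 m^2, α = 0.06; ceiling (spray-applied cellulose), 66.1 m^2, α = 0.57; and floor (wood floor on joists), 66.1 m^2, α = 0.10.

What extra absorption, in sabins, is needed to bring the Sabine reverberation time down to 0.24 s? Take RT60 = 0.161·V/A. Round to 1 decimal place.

A₁ = Σ Sᵢαᵢ = 114.2·0.06 + 66.1·0.57 + 66.1·0.10 = 51.139 sabins.
Target A₂ = 0.161·218.196/0.24 = 146.373 sabins (V = 218.196 m³).
Additional absorption ΔA = 146.373 − 51.139 = 95.2 sabins.

95.2 sabins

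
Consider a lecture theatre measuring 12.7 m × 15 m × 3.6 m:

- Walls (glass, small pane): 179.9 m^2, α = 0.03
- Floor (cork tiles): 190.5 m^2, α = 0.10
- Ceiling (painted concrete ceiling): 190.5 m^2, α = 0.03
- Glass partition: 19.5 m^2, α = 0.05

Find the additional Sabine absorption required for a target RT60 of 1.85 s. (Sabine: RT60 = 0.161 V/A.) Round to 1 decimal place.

A₁ = Σ Sᵢαᵢ = 179.9×0.03 + 190.5×0.10 + 190.5×0.03 + 19.5×0.05 = 31.137 sabins.
Target A₂ = 0.161·685.8/1.85 = 59.683 sabins (V = 685.8 m³).
Additional absorption ΔA = 59.683 − 31.137 = 28.5 sabins.

28.5 sabins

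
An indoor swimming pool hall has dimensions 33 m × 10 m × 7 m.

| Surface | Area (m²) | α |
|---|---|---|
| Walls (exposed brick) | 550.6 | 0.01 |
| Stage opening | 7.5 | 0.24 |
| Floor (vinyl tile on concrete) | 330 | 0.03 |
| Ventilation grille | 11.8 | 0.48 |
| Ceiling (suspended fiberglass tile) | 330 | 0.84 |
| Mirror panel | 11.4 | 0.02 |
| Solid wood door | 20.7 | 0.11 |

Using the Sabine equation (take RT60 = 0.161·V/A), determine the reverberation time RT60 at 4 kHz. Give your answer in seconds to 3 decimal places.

A = Σ Sᵢαᵢ = 550.6·0.01 + 7.5·0.24 + 330·0.03 + 11.8·0.48 + 330·0.84 + 11.4·0.02 + 20.7·0.11 = 302.575 sabins.
Room volume: 2310 m³.
Sabine: RT60 = 0.161 × 2310 / 302.575 = 1.229 s.

1.229 s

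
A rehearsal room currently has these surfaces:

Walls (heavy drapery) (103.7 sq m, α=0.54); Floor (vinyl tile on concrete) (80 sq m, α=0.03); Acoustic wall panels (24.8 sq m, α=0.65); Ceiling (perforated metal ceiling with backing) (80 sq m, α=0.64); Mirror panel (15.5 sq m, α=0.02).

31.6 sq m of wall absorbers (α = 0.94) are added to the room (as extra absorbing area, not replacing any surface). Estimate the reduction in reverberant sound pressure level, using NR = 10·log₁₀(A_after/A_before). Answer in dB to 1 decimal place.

Summing Sᵢαᵢ: 55.998 + 2.400 + 16.120 + 51.200 + 0.310 → A_before = 126.028 sabins.
Treatment contributes 31.6·0.94 = 29.704 sabins.
New total A_after = 155.732 sabins.
NR = 10·log₁₀(155.732/126.028) = 0.9 dB.

0.9 dB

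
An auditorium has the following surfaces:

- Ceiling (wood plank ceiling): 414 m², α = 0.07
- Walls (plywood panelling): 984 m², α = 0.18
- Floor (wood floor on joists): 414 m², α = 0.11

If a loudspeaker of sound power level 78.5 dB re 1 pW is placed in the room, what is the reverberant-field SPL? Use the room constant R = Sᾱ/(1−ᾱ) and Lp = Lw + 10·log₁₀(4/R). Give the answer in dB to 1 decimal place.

59.9 dB

Σ(Sᵢαᵢ) = 414×0.07 + 984×0.18 + 414×0.11 = 251.640; total area S = 1812.0 m².
ᾱ = 251.640/1812.0 = 0.1389; R = Sᾱ/(1−ᾱ) = 251.640/(1−0.1389) = 292.231 m².
Lp = Lw + 10 log₁₀(4/R) = 78.5 -18.64 = 59.9 dB.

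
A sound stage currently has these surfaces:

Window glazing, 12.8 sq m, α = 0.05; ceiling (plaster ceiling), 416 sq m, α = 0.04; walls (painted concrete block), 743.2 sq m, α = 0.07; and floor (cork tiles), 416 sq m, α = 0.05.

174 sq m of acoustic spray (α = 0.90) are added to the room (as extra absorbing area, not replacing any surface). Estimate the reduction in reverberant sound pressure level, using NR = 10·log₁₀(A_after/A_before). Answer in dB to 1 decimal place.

4.4 dB

A_before = Σ Sᵢαᵢ = 12.8*0.05 + 416*0.04 + 743.2*0.07 + 416*0.05 = 90.104 sabins.
Added absorption = 174 × 0.90 = 156.600 sabins.
A_after = 90.104 + 156.600 = 246.704 sabins.
Reduction = 10 log₁₀(A_after/A_before) = 10 log₁₀(2.7380) = 4.4 dB.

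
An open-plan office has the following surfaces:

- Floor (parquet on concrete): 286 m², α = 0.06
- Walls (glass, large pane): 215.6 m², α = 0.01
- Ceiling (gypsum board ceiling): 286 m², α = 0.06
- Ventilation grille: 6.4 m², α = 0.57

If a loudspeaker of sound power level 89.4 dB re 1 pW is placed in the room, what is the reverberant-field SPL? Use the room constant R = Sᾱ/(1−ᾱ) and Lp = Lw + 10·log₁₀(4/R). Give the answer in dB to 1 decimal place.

A = 40.124 sabins; S = 794.0 m².
ᾱ = 0.0505, so room constant R = A/(1−ᾱ) = 42.258 m².
Lp = Lw + 10 log₁₀(4/R) = 89.4 -10.24 = 79.2 dB.

79.2 dB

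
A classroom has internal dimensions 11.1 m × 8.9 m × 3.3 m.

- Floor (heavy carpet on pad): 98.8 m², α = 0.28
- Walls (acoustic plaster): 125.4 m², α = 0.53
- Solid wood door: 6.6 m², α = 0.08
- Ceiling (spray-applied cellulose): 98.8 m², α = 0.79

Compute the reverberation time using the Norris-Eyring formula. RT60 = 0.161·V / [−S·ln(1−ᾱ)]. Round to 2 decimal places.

0.21 seconds

S = Σ Sᵢ = 329.6 m².
Σ(Sᵢαᵢ) = 98.8×0.28 + 125.4×0.53 + 6.6×0.08 + 98.8×0.79 = 172.706.
Mean coefficient ᾱ = A/S = 0.5240.
−S·ln(1−ᾱ) = −329.6 × ln(1 − 0.5240) = 244.674.
V = 11.1 × 8.9 × 3.3 = 326.007 m³.
T = 0.161·V/[−S·ln(1−ᾱ)] = 0.161·326.007/244.674 = 0.21 s.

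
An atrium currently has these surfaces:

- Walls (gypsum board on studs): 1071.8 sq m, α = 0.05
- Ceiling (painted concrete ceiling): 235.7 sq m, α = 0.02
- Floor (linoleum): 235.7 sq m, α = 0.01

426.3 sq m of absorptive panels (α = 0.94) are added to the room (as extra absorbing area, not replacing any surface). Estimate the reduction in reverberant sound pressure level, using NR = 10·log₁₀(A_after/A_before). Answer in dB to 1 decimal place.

8.8 dB

Total absorption A_before = 1071.8·0.05 + 235.7·0.02 + 235.7·0.01
  = 53.590 + 4.714 + 2.357 = 60.661 sq m sabins.
Treatment contributes 426.3·0.94 = 400.722 sabins.
A_after = 60.661 + 400.722 = 461.383 sabins.
Reduction = 10 log₁₀(A_after/A_before) = 10 log₁₀(7.6059) = 8.8 dB.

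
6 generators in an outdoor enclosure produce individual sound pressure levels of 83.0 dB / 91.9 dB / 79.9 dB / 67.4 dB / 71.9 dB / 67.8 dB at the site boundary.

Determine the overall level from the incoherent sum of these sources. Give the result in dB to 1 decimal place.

Converting to relative power and adding: 10^(83.0/10) + 10^(91.9/10) + 10^(79.9/10) + 10^(67.4/10) + 10^(71.9/10) + 10^(67.8/10) = 1.873e+09.
Combined level = 10 log₁₀(1.873e+09) = 92.7 dB.

92.7 dB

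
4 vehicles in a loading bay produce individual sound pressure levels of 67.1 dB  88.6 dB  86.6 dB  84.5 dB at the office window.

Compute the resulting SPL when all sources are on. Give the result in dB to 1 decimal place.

Σ 10^(Lᵢ/10) = 1.468e+09.
L_total = 10·log₁₀(1.468e+09) = 91.7 dB.

91.7 dB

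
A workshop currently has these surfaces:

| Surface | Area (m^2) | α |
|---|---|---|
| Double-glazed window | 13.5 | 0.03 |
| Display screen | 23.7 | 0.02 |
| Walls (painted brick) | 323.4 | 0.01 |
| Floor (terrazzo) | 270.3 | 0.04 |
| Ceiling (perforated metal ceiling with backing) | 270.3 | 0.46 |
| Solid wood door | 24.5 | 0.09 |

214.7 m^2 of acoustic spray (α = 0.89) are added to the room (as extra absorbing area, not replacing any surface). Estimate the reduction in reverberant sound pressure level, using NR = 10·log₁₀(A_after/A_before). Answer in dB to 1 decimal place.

Total absorption A_before = 13.5×0.03 + 23.7×0.02 + 323.4×0.01 + 270.3×0.04 + 270.3×0.46 + 24.5×0.09
  = 0.405 + 0.474 + 3.234 + 10.812 + 124.338 + 2.205 = 141.468 m^2 sabins.
Added absorption = 214.7 × 0.89 = 191.083 sabins.
A_after = 141.468 + 191.083 = 332.551 sabins.
Reduction = 10 log₁₀(A_after/A_before) = 10 log₁₀(2.3507) = 3.7 dB.

3.7 dB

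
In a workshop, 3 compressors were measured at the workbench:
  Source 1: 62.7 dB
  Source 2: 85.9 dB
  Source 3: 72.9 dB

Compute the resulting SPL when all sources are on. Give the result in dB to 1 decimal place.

Converting to relative power and adding: 10^(62.7/10) + 10^(85.9/10) + 10^(72.9/10) = 4.104e+08.
Back to dB: 10·log₁₀ Σ = 86.1 dB.

86.1 dB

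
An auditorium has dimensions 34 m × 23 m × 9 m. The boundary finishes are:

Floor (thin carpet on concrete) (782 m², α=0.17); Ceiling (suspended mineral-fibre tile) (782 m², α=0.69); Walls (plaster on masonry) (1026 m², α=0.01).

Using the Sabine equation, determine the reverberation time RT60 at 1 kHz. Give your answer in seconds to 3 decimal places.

A = Σ Sᵢαᵢ = 782*0.17 + 782*0.69 + 1026*0.01 = 682.780 sabins.
Room volume: 7038 m³.
Sabine: RT60 = 0.161 × 7038 / 682.780 = 1.660 s.

1.660 s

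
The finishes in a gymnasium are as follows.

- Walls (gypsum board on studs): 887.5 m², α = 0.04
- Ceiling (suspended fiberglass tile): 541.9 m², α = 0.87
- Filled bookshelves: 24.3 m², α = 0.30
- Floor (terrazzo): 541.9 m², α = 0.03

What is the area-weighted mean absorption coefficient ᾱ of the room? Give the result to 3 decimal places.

0.266

S = Σ Sᵢ = 887.5 + 541.9 + 24.3 + 541.9 = 1995.6 m².
Weighted sum Σ Sα = 530.500.
ᾱ = A/S = 0.266.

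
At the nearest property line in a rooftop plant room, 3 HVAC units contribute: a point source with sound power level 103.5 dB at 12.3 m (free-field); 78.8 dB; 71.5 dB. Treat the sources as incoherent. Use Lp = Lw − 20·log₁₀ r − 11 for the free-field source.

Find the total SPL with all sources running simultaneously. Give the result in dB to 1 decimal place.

80.1 dB

Source at 12.3 m: Lp = 103.5 − 20·log₁₀(12.3) − 11 = 70.7 dB.
Converting to relative power and adding: 10^(70.7/10) + 10^(78.8/10) + 10^(71.5/10) = 1.017e+08.
L_total = 10·log₁₀(1.017e+08) = 80.1 dB.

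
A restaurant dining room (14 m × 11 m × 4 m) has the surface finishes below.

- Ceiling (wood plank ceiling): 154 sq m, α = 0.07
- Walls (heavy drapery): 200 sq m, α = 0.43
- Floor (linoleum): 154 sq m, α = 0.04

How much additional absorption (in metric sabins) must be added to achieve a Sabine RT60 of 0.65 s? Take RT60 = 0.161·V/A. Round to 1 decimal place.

A₁ = Σ Sᵢαᵢ = 154·0.07 + 200·0.43 + 154·0.04 = 102.940 sabins.
For T = 0.65 s, need A₂ = 0.161·V/T = 0.161·616/0.65 = 152.578 sabins.
Shortfall: 152.578 − 102.940 = 49.6 sabins.

49.6 sabins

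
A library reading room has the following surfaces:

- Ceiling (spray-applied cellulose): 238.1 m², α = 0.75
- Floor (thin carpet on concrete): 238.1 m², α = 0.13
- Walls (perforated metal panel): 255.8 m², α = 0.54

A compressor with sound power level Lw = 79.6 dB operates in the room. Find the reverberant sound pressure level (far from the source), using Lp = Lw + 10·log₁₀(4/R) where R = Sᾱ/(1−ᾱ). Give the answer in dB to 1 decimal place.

Σ(Sᵢαᵢ) = 238.1·0.75 + 238.1·0.13 + 255.8·0.54 = 347.660; total area S = 732.0 m².
ᾱ = 347.660/732.0 = 0.4749; R = Sᾱ/(1−ᾱ) = 347.660/(1−0.4749) = 662.083 m².
Lp = 79.6 + 10·log₁₀(4/662.083) = 79.6 + (-22.19) = 57.4 dB.

57.4 dB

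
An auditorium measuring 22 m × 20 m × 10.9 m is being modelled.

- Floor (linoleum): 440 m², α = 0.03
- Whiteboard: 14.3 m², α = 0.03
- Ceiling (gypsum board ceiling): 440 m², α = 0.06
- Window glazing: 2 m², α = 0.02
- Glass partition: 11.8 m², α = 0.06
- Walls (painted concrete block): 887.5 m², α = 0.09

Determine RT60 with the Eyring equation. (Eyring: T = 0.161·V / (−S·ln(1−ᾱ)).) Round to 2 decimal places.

6.18 seconds

S = Σ Sᵢ = 1795.6 m².
Σ(Sᵢαᵢ) = 440×0.03 + 14.3×0.03 + 440×0.06 + 2×0.02 + 11.8×0.06 + 887.5×0.09 = 120.652.
ᾱ = 120.652 / 1795.6 = 0.0672.
−S·ln(1−ᾱ) = −1795.6 × ln(1 − 0.0672) = 124.910.
V = 22 × 20 × 10.9 = 4796 m³.
T = 0.161·V/[−S·ln(1−ᾱ)] = 0.161·4796/124.910 = 6.18 s.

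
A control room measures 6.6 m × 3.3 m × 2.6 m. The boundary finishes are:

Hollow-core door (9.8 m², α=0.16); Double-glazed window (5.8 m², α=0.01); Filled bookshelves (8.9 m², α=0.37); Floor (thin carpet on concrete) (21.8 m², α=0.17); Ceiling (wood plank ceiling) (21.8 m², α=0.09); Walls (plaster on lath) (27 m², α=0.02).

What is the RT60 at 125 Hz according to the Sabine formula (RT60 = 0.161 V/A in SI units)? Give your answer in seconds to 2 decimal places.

0.82 s

A = Σ Sᵢαᵢ = 9.8*0.16 + 5.8*0.01 + 8.9*0.37 + 21.8*0.17 + 21.8*0.09 + 27*0.02 = 11.127 sabins.
Volume V = 6.6 × 3.3 × 2.6 = 56.628 m³.
RT60 = 0.161 · V / A = 0.161 × 56.628 / 11.127 = 0.82 s.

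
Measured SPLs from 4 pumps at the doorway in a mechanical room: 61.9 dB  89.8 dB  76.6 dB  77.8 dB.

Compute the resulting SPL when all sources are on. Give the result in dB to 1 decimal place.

90.3 dB

Sum in the linear (power) domain: Σ 10^(Lᵢ/10) = 10^(61.9/10) + 10^(89.8/10) + 10^(76.6/10) + 10^(77.8/10) = 1.063e+09.
L_total = 10·log₁₀(1.063e+09) = 90.3 dB.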